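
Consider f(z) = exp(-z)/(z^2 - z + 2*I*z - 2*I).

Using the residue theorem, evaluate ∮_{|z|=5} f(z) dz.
By the residue theorem, ∮_C f(z) dz = 2πi · (sum of the residues of f at the poles inside |z| = 5).

The denominator factors as (z - 1)*(z + 2*I), so the singularities of f are simple poles at z = 1, z = -2*I.
  |1|² = 1 < 25 = 5², so this pole is inside the contour.
  |-2*I|² = 4 < 25 = 5², so this pole is inside the contour.

With P(z) = exp(-z) and Q(z) = z^2 - z + 2*I*z - 2*I, each pole is simple, so Res(f, z₀) = P(z₀)/Q'(z₀) with Q'(z) = 2*z - 1 + 2*I.
  Res(f, 1) = P(1)/Q'(1) = (exp(-1))/(1 + 2*I) = (1/5 - 2*I/5)*exp(-1)
  Res(f, -2*I) = P(-2*I)/Q'(-2*I) = (exp(2*I))/(-1 - 2*I) = (-1/5 + 2*I/5)*exp(2*I)

Sum of residues inside C: (-1/5 + 2*I/5)*exp(2*I) + (1/5 - 2*I/5)*exp(-1)
∮_C f(z) dz = 2πi · ((-1/5 + 2*I/5)*exp(2*I) + (1/5 - 2*I/5)*exp(-1)) = pi*(-4/5 - 2*I/5)*exp(2*I) + pi*(4/5 + 2*I/5)*exp(-1)

Final answer: pi*(-4/5 - 2*I/5)*exp(2*I) + pi*(4/5 + 2*I/5)*exp(-1)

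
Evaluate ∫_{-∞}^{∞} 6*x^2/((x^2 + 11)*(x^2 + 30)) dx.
6*pi*(-sqrt(11) + sqrt(30))/19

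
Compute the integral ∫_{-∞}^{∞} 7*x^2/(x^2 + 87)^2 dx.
Let f(z) = 7*z^2/(z^2 + 87)^2. The denominator has no real zeros and deg Q - deg P = 2 ≥ 2, so the integral of f over the upper semicircle |z| = R tends to 0 as R → ∞. Closing the contour in the upper half-plane,
  ∫_{-∞}^{∞} f(x) dx = 2πi · Σ Res(f, z_k)  over the poles with Im z_k > 0.

Zeros of the denominator: z^2 + 87 = 0 gives z = ±sqrt(87)*I.
Upper half-plane: z = sqrt(87)*I (a pole of order 2).

Write f(z) = g(z)/(z - sqrt(87)*I)^2 with g(z) = 7*z^2/(z + sqrt(87)*I)^2. For a double pole, Res(f, z₀) = g'(z₀):
  g'(z) = 14*sqrt(87)*I*z/(z + sqrt(87)*I)^3
  Res(f, sqrt(87)*I) = g'(sqrt(87)*I) = -7*sqrt(87)*I/348

∫_{-∞}^{∞} f(x) dx = 2πi · (-7*sqrt(87)*I/348) = 7*sqrt(87)*pi/174

Final answer: 7*sqrt(87)*pi/174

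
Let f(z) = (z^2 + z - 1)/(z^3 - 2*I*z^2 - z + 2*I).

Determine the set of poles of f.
The singularities of f are the zeros of the denominator. Factoring,
  z^3 - 2*I*z^2 - z + 2*I = (z + 1)*(z - 1)*(z - 2*I)
so the candidates are z = -1, z = 1, z = 2*I.

Check the numerator P(z) = z^2 + z - 1 at each one:
  P(-1) = -1 ≠ 0, so z = -1 is a (simple) pole.
  P(1) = 1 ≠ 0, so z = 1 is a (simple) pole.
  P(2*I) = -5 + 2*I ≠ 0, so z = 2*I is a (simple) pole.

Poles of f: {-1, 2*I, 1}

Final answer: {-1, 2*I, 1}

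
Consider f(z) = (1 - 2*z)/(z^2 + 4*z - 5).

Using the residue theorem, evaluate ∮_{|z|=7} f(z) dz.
By the residue theorem, ∮_C f(z) dz = 2πi · (sum of the residues of f at the poles inside |z| = 7).

The denominator factors as (z + 5)*(z - 1), so the singularities of f are simple poles at z = -5, z = 1.
  |-5|² = 25 < 49 = 7², so this pole is inside the contour.
  |1|² = 1 < 49 = 7², so this pole is inside the contour.

With P(z) = 1 - 2*z and Q(z) = z^2 + 4*z - 5, each pole is simple, so Res(f, z₀) = P(z₀)/Q'(z₀) with Q'(z) = 2*z + 4.
  Res(f, -5) = P(-5)/Q'(-5) = (11)/(-6) = -11/6
  Res(f, 1) = P(1)/Q'(1) = (-1)/(6) = -1/6

Sum of residues inside C: -2
∮_C f(z) dz = 2πi · (-2) = -4*I*pi

Final answer: -4*I*pi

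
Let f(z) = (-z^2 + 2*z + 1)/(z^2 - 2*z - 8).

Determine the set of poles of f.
The singularities of f are the zeros of the denominator. Factoring,
  z^2 - 2*z - 8 = (z + 2)*(z - 4)
so the candidates are z = -2, z = 4.

Check the numerator P(z) = -z^2 + 2*z + 1 at each one:
  P(-2) = -7 ≠ 0, so z = -2 is a (simple) pole.
  P(4) = -7 ≠ 0, so z = 4 is a (simple) pole.

Poles of f: {-2, 4}

Final answer: {-2, 4}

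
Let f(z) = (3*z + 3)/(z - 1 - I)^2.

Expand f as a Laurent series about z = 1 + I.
Put w = z - (1 + I), i.e. z = w + 1 + I. The denominator is w^2, so it suffices to rewrite the numerator in powers of w.

P(z) = 3*z + 3
P(w + 1 + I) = 6 + 3*I + 3*w

Dividing each term by w^2:
  f = (6 + 3*I)/w^2 + 3/w

Substituting back w = z - 1 - I:
  f(z) = (6 + 3*I)/(z - 1 - I)^2 + 3/(z - 1 - I)

The series is finite because the numerator is a polynomial; the negative powers form the principal part, and the coefficient of 1/(z - 1 - I) gives Res(f, 1 + I) = 3.

Final answer: (6 + 3*I)/(z - 1 - I)^2 + 3/(z - 1 - I)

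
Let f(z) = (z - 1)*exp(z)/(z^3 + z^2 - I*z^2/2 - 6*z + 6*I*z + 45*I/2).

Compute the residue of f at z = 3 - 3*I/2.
Write f(z) = P(z)/Q(z) with P(z) = (z - 1)*exp(z) and Q(z) = z^3 + z^2 - I*z^2/2 - 6*z + 6*I*z + 45*I/2.
The denominator factors as Q(z) = (z - 3 + 3*I/2)*(z + 3)*(z + 1 - 2*I), so z = 3 - 3*I/2 is a simple zero of Q and P is analytic there; z = 3 - 3*I/2 is therefore a simple pole and
  Res(f, z₀) = P(z₀)/Q'(z₀).

Q'(z) = 3*z^2 + 2*z - I*z - 6 + 6*I, so Q'(3 - 3*I/2) = 75/4 - 27*I.
P(3 - 3*I/2) = (2 - 3*I/2)*exp(3 - 3*I/2).

Res(f, 3 - 3*I/2) = ((2 - 3*I/2)*exp(3 - 3*I/2))/(75/4 - 27*I) = (416/5763 + 46*I/1921)*exp(3 - 3*I/2)

Final answer: (416/5763 + 46*I/1921)*exp(3 - 3*I/2)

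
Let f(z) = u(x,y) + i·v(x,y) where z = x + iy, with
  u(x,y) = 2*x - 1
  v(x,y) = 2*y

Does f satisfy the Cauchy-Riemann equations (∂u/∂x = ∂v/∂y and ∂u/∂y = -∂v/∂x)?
∂u/∂x = 2
∂v/∂y = 2
∂u/∂y = 0
∂v/∂x = 0
∂u/∂x = ∂v/∂y and ∂u/∂y = -∂v/∂x hold identically; f is analytic.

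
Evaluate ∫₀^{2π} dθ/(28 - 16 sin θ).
sqrt(33)*pi/66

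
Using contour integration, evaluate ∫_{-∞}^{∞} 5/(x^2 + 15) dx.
Let f(z) = 5/(z^2 + 15). The denominator has no real zeros and deg Q - deg P = 2 ≥ 2, so the integral of f over the upper semicircle |z| = R tends to 0 as R → ∞. Closing the contour in the upper half-plane,
  ∫_{-∞}^{∞} f(x) dx = 2πi · Σ Res(f, z_k)  over the poles with Im z_k > 0.

Zeros of the denominator: z^2 + 15 = 0 gives z = ±sqrt(15)*I.
Upper half-plane: z = sqrt(15)*I (simple).

Each pole is a simple zero of Q(z) = z^2 + 15, so Res(f, z₀) = P(z₀)/Q'(z₀) with P(z) = 5, Q'(z) = 2*z:
  Res(f, sqrt(15)*I) = (5)/(2*sqrt(15)*I) = -sqrt(15)*I/6

∫_{-∞}^{∞} f(x) dx = 2πi · (-sqrt(15)*I/6) = sqrt(15)*pi/3

Final answer: sqrt(15)*pi/3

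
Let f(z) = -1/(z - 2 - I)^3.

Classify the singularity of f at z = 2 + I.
pole of order 3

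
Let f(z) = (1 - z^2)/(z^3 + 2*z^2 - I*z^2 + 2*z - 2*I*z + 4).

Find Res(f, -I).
Write f(z) = P(z)/Q(z) with P(z) = 1 - z^2 and Q(z) = z^3 + 2*z^2 - I*z^2 + 2*z - 2*I*z + 4.
The denominator factors as Q(z) = (z + I)*(z - 2*I)*(z + 2), so z = -I is a simple zero of Q and P is analytic there; z = -I is therefore a simple pole and
  Res(f, z₀) = P(z₀)/Q'(z₀).

Q'(z) = 3*z^2 + 4*z - 2*I*z + 2 - 2*I, so Q'(-I) = -3 - 6*I.
P(-I) = 2.

Res(f, -I) = (2)/(-3 - 6*I) = -2/15 + 4*I/15

Final answer: -2/15 + 4*I/15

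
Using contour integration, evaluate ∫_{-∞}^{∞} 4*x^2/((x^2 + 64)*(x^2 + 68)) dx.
Let f(z) = 4*z^2/((z^2 + 64)*(z^2 + 68)). The denominator has no real zeros and deg Q - deg P = 2 ≥ 2, so the integral of f over the upper semicircle |z| = R tends to 0 as R → ∞. Closing the contour in the upper half-plane,
  ∫_{-∞}^{∞} f(x) dx = 2πi · Σ Res(f, z_k)  over the poles with Im z_k > 0.

Zeros of the denominator: z^2 + 64 = 0 gives z = ±8*I; z^2 + 68 = 0 gives z = ±2*sqrt(17)*I.
Upper half-plane: z = 8*I, z = 2*sqrt(17)*I (simple).

Each pole is a simple zero of Q(z) = z^4 + 132*z^2 + 4352, so Res(f, z₀) = P(z₀)/Q'(z₀) with P(z) = 4*z^2, Q'(z) = 4*z^3 + 264*z:
  Res(f, 8*I) = (-256)/(64*I) = 4*I
  Res(f, 2*sqrt(17)*I) = (-272)/(-16*sqrt(17)*I) = -sqrt(17)*I

Sum of residues: I*(4 - sqrt(17))
∫_{-∞}^{∞} f(x) dx = 2πi · (I*(4 - sqrt(17))) = 2*pi*(-4 + sqrt(17))

Final answer: 2*pi*(-4 + sqrt(17))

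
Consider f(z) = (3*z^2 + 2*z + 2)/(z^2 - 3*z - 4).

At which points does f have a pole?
The singularities of f are the zeros of the denominator. Factoring,
  z^2 - 3*z - 4 = (z + 1)*(z - 4)
so the candidates are z = -1, z = 4.

Check the numerator P(z) = 3*z^2 + 2*z + 2 at each one:
  P(-1) = 3 ≠ 0, so z = -1 is a (simple) pole.
  P(4) = 58 ≠ 0, so z = 4 is a (simple) pole.

Poles of f: {-1, 4}

Final answer: {-1, 4}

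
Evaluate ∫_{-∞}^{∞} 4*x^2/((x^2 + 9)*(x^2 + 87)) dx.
2*pi*(-3 + sqrt(87))/39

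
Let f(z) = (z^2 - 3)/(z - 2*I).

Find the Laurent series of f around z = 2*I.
Put w = z - (2*I), i.e. z = w + 2*I. The denominator is w, so it suffices to rewrite the numerator in powers of w.

P(z) = z^2 - 3
P(w + 2*I) = -7 + 4*I*w + w^2

Dividing each term by w:
  f = -7/w + 4*I + w

Substituting back w = z - 2*I:
  f(z) = -7/(z - 2*I) + 4*I + (z - 2*I)

The series is finite because the numerator is a polynomial; the negative powers form the principal part, and the coefficient of 1/(z - 2*I) gives Res(f, 2*I) = -7.

Final answer: -7/(z - 2*I) + 4*I + (z - 2*I)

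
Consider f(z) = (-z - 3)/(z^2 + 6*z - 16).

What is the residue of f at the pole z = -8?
Write f(z) = P(z)/Q(z) with P(z) = -z - 3 and Q(z) = z^2 + 6*z - 16.
The denominator factors as Q(z) = (z + 8)*(z - 2), so z = -8 is a simple zero of Q and P is analytic there; z = -8 is therefore a simple pole and
  Res(f, z₀) = P(z₀)/Q'(z₀).

Q'(z) = 2*z + 6, so Q'(-8) = -10.
P(-8) = 5.

Res(f, -8) = (5)/(-10) = -1/2

Final answer: -1/2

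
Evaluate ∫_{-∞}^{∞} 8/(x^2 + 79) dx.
Let f(z) = 8/(z^2 + 79). The denominator has no real zeros and deg Q - deg P = 2 ≥ 2, so the integral of f over the upper semicircle |z| = R tends to 0 as R → ∞. Closing the contour in the upper half-plane,
  ∫_{-∞}^{∞} f(x) dx = 2πi · Σ Res(f, z_k)  over the poles with Im z_k > 0.

Zeros of the denominator: z^2 + 79 = 0 gives z = ±sqrt(79)*I.
Upper half-plane: z = sqrt(79)*I (simple).

Each pole is a simple zero of Q(z) = z^2 + 79, so Res(f, z₀) = P(z₀)/Q'(z₀) with P(z) = 8, Q'(z) = 2*z:
  Res(f, sqrt(79)*I) = (8)/(2*sqrt(79)*I) = -4*sqrt(79)*I/79

∫_{-∞}^{∞} f(x) dx = 2πi · (-4*sqrt(79)*I/79) = 8*sqrt(79)*pi/79

Final answer: 8*sqrt(79)*pi/79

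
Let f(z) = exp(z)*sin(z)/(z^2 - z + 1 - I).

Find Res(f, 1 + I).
(1/5 - 2*I/5)*exp(1 + I)*sin(1 + I)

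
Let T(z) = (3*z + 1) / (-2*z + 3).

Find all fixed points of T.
T(z) = z means 3*z + 1 = z*(-2*z + 3), i.e.
  -2*z^2 - 1 = 0.
Discriminant: (0)^2 - 4*(-2)*(-1) = -8, so the roots are complex conjugates.
  z = (0 ± I*sqrt(8))/(2*(-2))
Fixed points: {-sqrt(2)*I/2, sqrt(2)*I/2}

Final answer: {-sqrt(2)*I/2, sqrt(2)*I/2}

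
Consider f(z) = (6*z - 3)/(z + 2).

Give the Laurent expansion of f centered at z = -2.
Put w = z - (-2), i.e. z = w - 2. The denominator is w, so it suffices to rewrite the numerator in powers of w.

P(z) = 6*z - 3
P(w - 2) = -15 + 6*w

Dividing each term by w:
  f = -15/w + 6

Substituting back w = z + 2:
  f(z) = -15/(z + 2) + 6

The series is finite because the numerator is a polynomial; the negative powers form the principal part, and the coefficient of 1/(z + 2) gives Res(f, -2) = -15.

Final answer: -15/(z + 2) + 6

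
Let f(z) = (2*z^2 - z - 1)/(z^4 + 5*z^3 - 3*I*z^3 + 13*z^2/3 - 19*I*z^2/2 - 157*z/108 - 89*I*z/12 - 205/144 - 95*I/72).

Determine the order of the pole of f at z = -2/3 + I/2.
Factor the denominator:
  z^4 + 5*z^3 - 3*I*z^3 + 13*z^2/3 - 19*I*z^2/2 - 157*z/108 - 89*I*z/12 - 205/144 - 95*I/72 = (z + 2/3 - I/2)^3*(z + 3 - 3*I/2)

The numerator P(z) = 2*z^2 - z - 1 has P(-2/3 + I/2) = 1/18 - 11*I/6 ≠ 0, so no factor of (z + 2/3 - I/2) cancels.
Near z = -2/3 + I/2 we can therefore write f(z) = g(z)/(z + 2/3 - I/2)^3 with g analytic at -2/3 + I/2 and g(-2/3 + I/2) ≠ 0 (g is the numerator divided by the remaining denominator factors).

Hence z = -2/3 + I/2 is a pole of order 3.

Final answer: 3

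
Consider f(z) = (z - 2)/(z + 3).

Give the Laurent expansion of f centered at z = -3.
-5/(z + 3) + 1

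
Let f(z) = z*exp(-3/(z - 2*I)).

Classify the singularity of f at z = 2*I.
essential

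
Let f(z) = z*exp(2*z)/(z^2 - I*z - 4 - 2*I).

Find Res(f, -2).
Write f(z) = P(z)/Q(z) with P(z) = z*exp(2*z) and Q(z) = z^2 - I*z - 4 - 2*I.
The denominator factors as Q(z) = (z - 2 - I)*(z + 2), so z = -2 is a simple zero of Q and P is analytic there; z = -2 is therefore a simple pole and
  Res(f, z₀) = P(z₀)/Q'(z₀).

Q'(z) = 2*z - I, so Q'(-2) = -4 - I.
P(-2) = -2*exp(-4).

Res(f, -2) = (-2*exp(-4))/(-4 - I) = (8/17 - 2*I/17)*exp(-4)

Final answer: (8/17 - 2*I/17)*exp(-4)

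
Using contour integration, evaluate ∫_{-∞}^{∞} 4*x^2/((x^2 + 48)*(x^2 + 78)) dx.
Let f(z) = 4*z^2/((z^2 + 48)*(z^2 + 78)). The denominator has no real zeros and deg Q - deg P = 2 ≥ 2, so the integral of f over the upper semicircle |z| = R tends to 0 as R → ∞. Closing the contour in the upper half-plane,
  ∫_{-∞}^{∞} f(x) dx = 2πi · Σ Res(f, z_k)  over the poles with Im z_k > 0.

Zeros of the denominator: z^2 + 48 = 0 gives z = ±4*sqrt(3)*I; z^2 + 78 = 0 gives z = ±sqrt(78)*I.
Upper half-plane: z = 4*sqrt(3)*I, z = sqrt(78)*I (simple).

Each pole is a simple zero of Q(z) = z^4 + 126*z^2 + 3744, so Res(f, z₀) = P(z₀)/Q'(z₀) with P(z) = 4*z^2, Q'(z) = 4*z^3 + 252*z:
  Res(f, 4*sqrt(3)*I) = (-192)/(240*sqrt(3)*I) = 4*sqrt(3)*I/15
  Res(f, sqrt(78)*I) = (-312)/(-60*sqrt(78)*I) = -sqrt(78)*I/15

Sum of residues: I*(-sqrt(78) + 4*sqrt(3))/15
∫_{-∞}^{∞} f(x) dx = 2πi · (I*(-sqrt(78) + 4*sqrt(3))/15) = 2*pi*(-4*sqrt(3) + sqrt(78))/15

Final answer: 2*pi*(-4*sqrt(3) + sqrt(78))/15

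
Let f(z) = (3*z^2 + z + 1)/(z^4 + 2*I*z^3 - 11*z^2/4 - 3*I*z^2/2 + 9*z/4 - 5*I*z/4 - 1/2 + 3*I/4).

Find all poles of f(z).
{-3/2 - I, -I, 1/2, 1}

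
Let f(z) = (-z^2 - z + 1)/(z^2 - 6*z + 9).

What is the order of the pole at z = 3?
Factor the denominator:
  z^2 - 6*z + 9 = (z - 3)^2

The numerator P(z) = -z^2 - z + 1 has P(3) = -11 ≠ 0, so no factor of (z - 3) cancels.
Near z = 3 we can therefore write f(z) = g(z)/(z - 3)^2 with g analytic at 3 and g(3) ≠ 0 (g is just the numerator).

Hence z = 3 is a pole of order 2.

Final answer: 2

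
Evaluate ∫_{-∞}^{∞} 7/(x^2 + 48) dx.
7*sqrt(3)*pi/12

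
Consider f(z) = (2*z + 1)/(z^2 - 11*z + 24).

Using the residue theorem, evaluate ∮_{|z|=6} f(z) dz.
By the residue theorem, ∮_C f(z) dz = 2πi · (sum of the residues of f at the poles inside |z| = 6).

The denominator factors as (z - 3)*(z - 8), so the singularities of f are simple poles at z = 3, z = 8.
  |3|² = 9 < 36 = 6², so this pole is inside the contour.
  |8|² = 64 > 36 = 6², so this pole is outside the contour.

With P(z) = 2*z + 1 and Q(z) = z^2 - 11*z + 24, each pole is simple, so Res(f, z₀) = P(z₀)/Q'(z₀) with Q'(z) = 2*z - 11.
  Res(f, 3) = P(3)/Q'(3) = (7)/(-5) = -7/5

∮_C f(z) dz = 2πi · (-7/5) = -14*I*pi/5

Final answer: -14*I*pi/5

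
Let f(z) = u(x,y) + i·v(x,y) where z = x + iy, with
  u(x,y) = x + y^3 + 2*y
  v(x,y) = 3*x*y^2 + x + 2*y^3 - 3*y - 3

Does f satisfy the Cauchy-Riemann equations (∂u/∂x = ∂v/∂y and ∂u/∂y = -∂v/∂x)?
∂u/∂x = 1
∂v/∂y = 6*x*y + 6*y^2 - 3
∂u/∂y = 3*y^2 + 2
∂v/∂x = 3*y^2 + 1
∂u/∂x ≠ ∂v/∂y and ∂u/∂y ≠ -∂v/∂x; the Cauchy-Riemann equations are not satisfied, so f is not analytic.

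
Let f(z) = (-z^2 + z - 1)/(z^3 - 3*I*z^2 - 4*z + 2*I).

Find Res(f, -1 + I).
-1 + 3*I/2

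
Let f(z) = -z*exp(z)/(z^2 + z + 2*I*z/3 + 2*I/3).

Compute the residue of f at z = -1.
Write f(z) = P(z)/Q(z) with P(z) = -z*exp(z) and Q(z) = z^2 + z + 2*I*z/3 + 2*I/3.
The denominator factors as Q(z) = (z + 1)*(z + 2*I/3), so z = -1 is a simple zero of Q and P is analytic there; z = -1 is therefore a simple pole and
  Res(f, z₀) = P(z₀)/Q'(z₀).

Q'(z) = 2*z + 1 + 2*I/3, so Q'(-1) = -1 + 2*I/3.
P(-1) = exp(-1).

Res(f, -1) = (exp(-1))/(-1 + 2*I/3) = (-9/13 - 6*I/13)*exp(-1)

Final answer: (-9/13 - 6*I/13)*exp(-1)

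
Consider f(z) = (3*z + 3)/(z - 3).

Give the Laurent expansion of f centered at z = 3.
Put w = z - (3), i.e. z = w + 3. The denominator is w, so it suffices to rewrite the numerator in powers of w.

P(z) = 3*z + 3
P(w + 3) = 12 + 3*w

Dividing each term by w:
  f = 12/w + 3

Substituting back w = z - 3:
  f(z) = 12/(z - 3) + 3

The series is finite because the numerator is a polynomial; the negative powers form the principal part, and the coefficient of 1/(z - 3) gives Res(f, 3) = 12.

Final answer: 12/(z - 3) + 3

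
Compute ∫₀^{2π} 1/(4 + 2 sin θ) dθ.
sqrt(3)*pi/3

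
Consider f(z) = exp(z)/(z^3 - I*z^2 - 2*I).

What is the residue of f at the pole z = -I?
-exp(-I)/5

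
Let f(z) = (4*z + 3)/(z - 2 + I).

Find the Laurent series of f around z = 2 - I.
Put w = z - (2 - I), i.e. z = w + 2 - I. The denominator is w, so it suffices to rewrite the numerator in powers of w.

P(z) = 4*z + 3
P(w + 2 - I) = 11 - 4*I + 4*w

Dividing each term by w:
  f = (11 - 4*I)/w + 4

Substituting back w = z - 2 + I:
  f(z) = (11 - 4*I)/(z - 2 + I) + 4

The series is finite because the numerator is a polynomial; the negative powers form the principal part, and the coefficient of 1/(z - 2 + I) gives Res(f, 2 - I) = 11 - 4*I.

Final answer: (11 - 4*I)/(z - 2 + I) + 4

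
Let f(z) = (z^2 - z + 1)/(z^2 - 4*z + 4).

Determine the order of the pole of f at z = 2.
Factor the denominator:
  z^2 - 4*z + 4 = (z - 2)^2

The numerator P(z) = z^2 - z + 1 has P(2) = 3 ≠ 0, so no factor of (z - 2) cancels.
Near z = 2 we can therefore write f(z) = g(z)/(z - 2)^2 with g analytic at 2 and g(2) ≠ 0 (g is just the numerator).

Hence z = 2 is a pole of order 2.

Final answer: 2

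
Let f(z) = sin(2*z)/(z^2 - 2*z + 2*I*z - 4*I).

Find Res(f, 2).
Write f(z) = P(z)/Q(z) with P(z) = sin(2*z) and Q(z) = z^2 - 2*z + 2*I*z - 4*I.
The denominator factors as Q(z) = (z - 2)*(z + 2*I), so z = 2 is a simple zero of Q and P is analytic there; z = 2 is therefore a simple pole and
  Res(f, z₀) = P(z₀)/Q'(z₀).

Q'(z) = 2*z - 2 + 2*I, so Q'(2) = 2 + 2*I.
P(2) = sin(4).

Res(f, 2) = (sin(4))/(2 + 2*I) = (1/4 - I/4)*sin(4)

Final answer: (1/4 - I/4)*sin(4)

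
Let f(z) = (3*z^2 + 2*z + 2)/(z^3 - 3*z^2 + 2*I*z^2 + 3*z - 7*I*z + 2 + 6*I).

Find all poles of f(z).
The singularities of f are the zeros of the denominator. Factoring,
  z^3 - 3*z^2 + 2*I*z^2 + 3*z - 7*I*z + 2 + 6*I = (z - 2 - I)*(z - 1 + I)*(z + 2*I)
so the candidates are z = 2 + I, z = 1 - I, z = -2*I.

Check the numerator P(z) = 3*z^2 + 2*z + 2 at each one:
  P(2 + I) = 15 + 14*I ≠ 0, so z = 2 + I is a (simple) pole.
  P(1 - I) = 4 - 8*I ≠ 0, so z = 1 - I is a (simple) pole.
  P(-2*I) = -10 - 4*I ≠ 0, so z = -2*I is a (simple) pole.

Poles of f: {-2*I, 1 - I, 2 + I}

Final answer: {-2*I, 1 - I, 2 + I}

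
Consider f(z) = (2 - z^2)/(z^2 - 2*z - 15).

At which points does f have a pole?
{-3, 5}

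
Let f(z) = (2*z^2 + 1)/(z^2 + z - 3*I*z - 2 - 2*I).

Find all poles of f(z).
The singularities of f are the zeros of the denominator. Factoring,
  z^2 + z - 3*I*z - 2 - 2*I = (z - 2*I)*(z + 1 - I)
so the candidates are z = 2*I, z = -1 + I.

Check the numerator P(z) = 2*z^2 + 1 at each one:
  P(2*I) = -7 ≠ 0, so z = 2*I is a (simple) pole.
  P(-1 + I) = 1 - 4*I ≠ 0, so z = -1 + I is a (simple) pole.

Poles of f: {-1 + I, 2*I}

Final answer: {-1 + I, 2*I}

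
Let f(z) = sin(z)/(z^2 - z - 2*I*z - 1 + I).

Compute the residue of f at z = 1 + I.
Write f(z) = P(z)/Q(z) with P(z) = sin(z) and Q(z) = z^2 - z - 2*I*z - 1 + I.
The denominator factors as Q(z) = (z - I)*(z - 1 - I), so z = 1 + I is a simple zero of Q and P is analytic there; z = 1 + I is therefore a simple pole and
  Res(f, z₀) = P(z₀)/Q'(z₀).

Q'(z) = 2*z - 1 - 2*I, so Q'(1 + I) = 1.
P(1 + I) = sin(1 + I).

Res(f, 1 + I) = (sin(1 + I))/(1) = sin(1 + I)

Final answer: sin(1 + I)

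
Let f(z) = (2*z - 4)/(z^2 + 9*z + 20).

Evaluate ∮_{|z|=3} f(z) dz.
By the residue theorem, ∮_C f(z) dz = 2πi · (sum of the residues of f at the poles inside |z| = 3).

The denominator factors as (z + 5)*(z + 4), so the singularities of f are simple poles at z = -5, z = -4.
  |-5|² = 25 > 9 = 3², so this pole is outside the contour.
  |-4|² = 16 > 9 = 3², so this pole is outside the contour.

No pole lies inside the contour, so f is analytic on and inside C and the integral is 0 (Cauchy's theorem).

Final answer: 0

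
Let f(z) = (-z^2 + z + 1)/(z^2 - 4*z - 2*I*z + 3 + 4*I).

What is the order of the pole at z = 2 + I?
Factor the denominator:
  z^2 - 4*z - 2*I*z + 3 + 4*I = (z - 2 - I)^2

The numerator P(z) = -z^2 + z + 1 has P(2 + I) = -3*I ≠ 0, so no factor of (z - 2 - I) cancels.
Near z = 2 + I we can therefore write f(z) = g(z)/(z - 2 - I)^2 with g analytic at 2 + I and g(2 + I) ≠ 0 (g is just the numerator).

Hence z = 2 + I is a pole of order 2.

Final answer: 2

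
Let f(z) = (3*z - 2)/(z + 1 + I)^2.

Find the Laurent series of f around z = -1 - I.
Put w = z - (-1 - I), i.e. z = w - 1 - I. The denominator is w^2, so it suffices to rewrite the numerator in powers of w.

P(z) = 3*z - 2
P(w - 1 - I) = -5 - 3*I + 3*w

Dividing each term by w^2:
  f = (-5 - 3*I)/w^2 + 3/w

Substituting back w = z + 1 + I:
  f(z) = (-5 - 3*I)/(z + 1 + I)^2 + 3/(z + 1 + I)

The series is finite because the numerator is a polynomial; the negative powers form the principal part, and the coefficient of 1/(z + 1 + I) gives Res(f, -1 - I) = 3.

Final answer: (-5 - 3*I)/(z + 1 + I)^2 + 3/(z + 1 + I)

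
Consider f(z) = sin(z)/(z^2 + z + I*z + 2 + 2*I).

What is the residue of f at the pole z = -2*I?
(3/10 - I/10)*sinh(2)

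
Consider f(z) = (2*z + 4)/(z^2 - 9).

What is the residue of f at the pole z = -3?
Write f(z) = P(z)/Q(z) with P(z) = 2*z + 4 and Q(z) = z^2 - 9.
The denominator factors as Q(z) = (z + 3)*(z - 3), so z = -3 is a simple zero of Q and P is analytic there; z = -3 is therefore a simple pole and
  Res(f, z₀) = P(z₀)/Q'(z₀).

Q'(z) = 2*z, so Q'(-3) = -6.
P(-3) = -2.

Res(f, -3) = (-2)/(-6) = 1/3

Final answer: 1/3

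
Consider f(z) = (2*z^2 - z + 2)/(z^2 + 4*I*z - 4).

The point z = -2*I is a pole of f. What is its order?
Factor the denominator:
  z^2 + 4*I*z - 4 = (z + 2*I)^2

The numerator P(z) = 2*z^2 - z + 2 has P(-2*I) = -6 + 2*I ≠ 0, so no factor of (z + 2*I) cancels.
Near z = -2*I we can therefore write f(z) = g(z)/(z + 2*I)^2 with g analytic at -2*I and g(-2*I) ≠ 0 (g is just the numerator).

Hence z = -2*I is a pole of order 2.

Final answer: 2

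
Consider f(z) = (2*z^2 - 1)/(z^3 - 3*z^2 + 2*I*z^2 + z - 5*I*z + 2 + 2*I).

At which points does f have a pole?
{-I, 1 - I, 2}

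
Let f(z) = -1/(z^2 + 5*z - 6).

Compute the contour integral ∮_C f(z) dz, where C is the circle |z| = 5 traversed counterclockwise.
By the residue theorem, ∮_C f(z) dz = 2πi · (sum of the residues of f at the poles inside |z| = 5).

The denominator factors as (z + 6)*(z - 1), so the singularities of f are simple poles at z = -6, z = 1.
  |-6|² = 36 > 25 = 5², so this pole is outside the contour.
  |1|² = 1 < 25 = 5², so this pole is inside the contour.

With P(z) = -1 and Q(z) = z^2 + 5*z - 6, each pole is simple, so Res(f, z₀) = P(z₀)/Q'(z₀) with Q'(z) = 2*z + 5.
  Res(f, 1) = P(1)/Q'(1) = (-1)/(7) = -1/7

∮_C f(z) dz = 2πi · (-1/7) = -2*I*pi/7

Final answer: -2*I*pi/7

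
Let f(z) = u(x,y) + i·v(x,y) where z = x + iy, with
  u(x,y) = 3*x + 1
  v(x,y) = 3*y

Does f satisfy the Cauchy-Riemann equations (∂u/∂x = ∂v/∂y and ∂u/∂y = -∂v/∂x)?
∂u/∂x = 3
∂v/∂y = 3
∂u/∂y = 0
∂v/∂x = 0
∂u/∂x = ∂v/∂y and ∂u/∂y = -∂v/∂x hold identically; f is analytic.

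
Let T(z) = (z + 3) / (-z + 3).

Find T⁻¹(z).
Set w = T(z) = (z + 3) / (-z + 3) and solve for z:
  w*(-z + 3) = z + 3
  3*w + z*(-w - 1) - 3 = 0
  z*(-w - 1) = 3 - 3*w
  z = (3*w - 3)/(w + 1)
Renaming the variable, T⁻¹(z) = (3*z - 3)/(z + 1).
(Check: ad - bc = 6 ≠ 0, so T is invertible.)

Final answer: (3*z - 3)/(z + 1)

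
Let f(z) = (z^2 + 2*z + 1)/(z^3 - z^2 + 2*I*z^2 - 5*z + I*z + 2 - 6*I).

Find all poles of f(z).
{-2, 1 - I, 2 - I}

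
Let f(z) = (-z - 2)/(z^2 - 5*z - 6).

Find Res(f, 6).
Write f(z) = P(z)/Q(z) with P(z) = -z - 2 and Q(z) = z^2 - 5*z - 6.
The denominator factors as Q(z) = (z + 1)*(z - 6), so z = 6 is a simple zero of Q and P is analytic there; z = 6 is therefore a simple pole and
  Res(f, z₀) = P(z₀)/Q'(z₀).

Q'(z) = 2*z - 5, so Q'(6) = 7.
P(6) = -8.

Res(f, 6) = (-8)/(7) = -8/7

Final answer: -8/7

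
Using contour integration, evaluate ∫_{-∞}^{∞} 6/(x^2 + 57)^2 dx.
Let f(z) = 6/(z^2 + 57)^2. The denominator has no real zeros and deg Q - deg P = 4 ≥ 2, so the integral of f over the upper semicircle |z| = R tends to 0 as R → ∞. Closing the contour in the upper half-plane,
  ∫_{-∞}^{∞} f(x) dx = 2πi · Σ Res(f, z_k)  over the poles with Im z_k > 0.

Zeros of the denominator: z^2 + 57 = 0 gives z = ±sqrt(57)*I.
Upper half-plane: z = sqrt(57)*I (a pole of order 2).

Write f(z) = g(z)/(z - sqrt(57)*I)^2 with g(z) = 6/(z + sqrt(57)*I)^2. For a double pole, Res(f, z₀) = g'(z₀):
  g'(z) = -12/(z + sqrt(57)*I)^3
  Res(f, sqrt(57)*I) = g'(sqrt(57)*I) = -sqrt(57)*I/2166

∫_{-∞}^{∞} f(x) dx = 2πi · (-sqrt(57)*I/2166) = sqrt(57)*pi/1083

Final answer: sqrt(57)*pi/1083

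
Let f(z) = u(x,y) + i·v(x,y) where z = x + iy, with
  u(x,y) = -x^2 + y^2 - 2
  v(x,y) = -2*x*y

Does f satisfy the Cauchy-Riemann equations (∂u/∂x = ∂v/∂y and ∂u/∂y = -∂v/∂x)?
∂u/∂x = -2*x
∂v/∂y = -2*x
∂u/∂y = 2*y
∂v/∂x = -2*y
∂u/∂x = ∂v/∂y and ∂u/∂y = -∂v/∂x hold identically; f is analytic.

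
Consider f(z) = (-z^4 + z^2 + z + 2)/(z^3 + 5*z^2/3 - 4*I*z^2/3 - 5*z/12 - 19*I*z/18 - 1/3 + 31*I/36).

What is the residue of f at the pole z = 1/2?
Write f(z) = P(z)/Q(z) with P(z) = -z^4 + z^2 + z + 2 and Q(z) = z^3 + 5*z^2/3 - 4*I*z^2/3 - 5*z/12 - 19*I*z/18 - 1/3 + 31*I/36.
The denominator factors as Q(z) = (z + 2/3 - I)*(z - 1/2)*(z + 3/2 - I/3), so z = 1/2 is a simple zero of Q and P is analytic there; z = 1/2 is therefore a simple pole and
  Res(f, z₀) = P(z₀)/Q'(z₀).

Q'(z) = 3*z^2 + 10*z/3 - 8*I*z/3 - 5/12 - 19*I/18, so Q'(1/2) = 2 - 43*I/18.
P(1/2) = 43/16.

Res(f, 1/2) = (43/16)/(2 - 43*I/18) = 3483/6290 + 16641*I/25160

Final answer: 3483/6290 + 16641*I/25160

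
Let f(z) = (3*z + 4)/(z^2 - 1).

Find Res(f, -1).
Write f(z) = P(z)/Q(z) with P(z) = 3*z + 4 and Q(z) = z^2 - 1.
The denominator factors as Q(z) = (z + 1)*(z - 1), so z = -1 is a simple zero of Q and P is analytic there; z = -1 is therefore a simple pole and
  Res(f, z₀) = P(z₀)/Q'(z₀).

Q'(z) = 2*z, so Q'(-1) = -2.
P(-1) = 1.

Res(f, -1) = (1)/(-2) = -1/2

Final answer: -1/2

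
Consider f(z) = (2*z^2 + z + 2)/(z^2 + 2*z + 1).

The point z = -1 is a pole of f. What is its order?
2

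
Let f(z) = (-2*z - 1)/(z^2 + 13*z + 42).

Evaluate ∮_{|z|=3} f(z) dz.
By the residue theorem, ∮_C f(z) dz = 2πi · (sum of the residues of f at the poles inside |z| = 3).

The denominator factors as (z + 7)*(z + 6), so the singularities of f are simple poles at z = -7, z = -6.
  |-7|² = 49 > 9 = 3², so this pole is outside the contour.
  |-6|² = 36 > 9 = 3², so this pole is outside the contour.

No pole lies inside the contour, so f is analytic on and inside C and the integral is 0 (Cauchy's theorem).

Final answer: 0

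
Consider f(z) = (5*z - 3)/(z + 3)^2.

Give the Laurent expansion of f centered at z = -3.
Put w = z - (-3), i.e. z = w - 3. The denominator is w^2, so it suffices to rewrite the numerator in powers of w.

P(z) = 5*z - 3
P(w - 3) = -18 + 5*w

Dividing each term by w^2:
  f = -18/w^2 + 5/w

Substituting back w = z + 3:
  f(z) = -18/(z + 3)^2 + 5/(z + 3)

The series is finite because the numerator is a polynomial; the negative powers form the principal part, and the coefficient of 1/(z + 3) gives Res(f, -3) = 5.

Final answer: -18/(z + 3)^2 + 5/(z + 3)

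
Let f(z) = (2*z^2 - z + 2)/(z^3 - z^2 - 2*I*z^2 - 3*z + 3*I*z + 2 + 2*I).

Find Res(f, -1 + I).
7/5 - 6*I/5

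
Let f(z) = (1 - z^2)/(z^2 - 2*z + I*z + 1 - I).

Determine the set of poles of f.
The singularities of f are the zeros of the denominator. Factoring,
  z^2 - 2*z + I*z + 1 - I = (z - 1)*(z - 1 + I)
so the candidates are z = 1, z = 1 - I.

Check the numerator P(z) = 1 - z^2 at each one:
  P(1) = 0, so the factor (z - 1) cancels and z = 1 is only a removable singularity, not a pole.
  P(1 - I) = 1 + 2*I ≠ 0, so z = 1 - I is a (simple) pole.

Poles of f: {1 - I}

Final answer: {1 - I}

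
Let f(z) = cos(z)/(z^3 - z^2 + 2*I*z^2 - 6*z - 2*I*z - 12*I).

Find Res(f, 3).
Write f(z) = P(z)/Q(z) with P(z) = cos(z) and Q(z) = z^3 - z^2 + 2*I*z^2 - 6*z - 2*I*z - 12*I.
The denominator factors as Q(z) = (z + 2)*(z + 2*I)*(z - 3), so z = 3 is a simple zero of Q and P is analytic there; z = 3 is therefore a simple pole and
  Res(f, z₀) = P(z₀)/Q'(z₀).

Q'(z) = 3*z^2 - 2*z + 4*I*z - 6 - 2*I, so Q'(3) = 15 + 10*I.
P(3) = cos(3).

Res(f, 3) = (cos(3))/(15 + 10*I) = (3/65 - 2*I/65)*cos(3)

Final answer: (3/65 - 2*I/65)*cos(3)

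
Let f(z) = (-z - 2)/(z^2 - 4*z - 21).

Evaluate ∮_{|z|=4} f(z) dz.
-I*pi/5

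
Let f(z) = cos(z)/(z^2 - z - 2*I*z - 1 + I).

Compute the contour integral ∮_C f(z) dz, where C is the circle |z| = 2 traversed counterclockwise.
By the residue theorem, ∮_C f(z) dz = 2πi · (sum of the residues of f at the poles inside |z| = 2).

The denominator factors as (z - 1 - I)*(z - I), so the singularities of f are simple poles at z = 1 + I, z = I.
  |1 + I|² = 2 < 4 = 2², so this pole is inside the contour.
  |I|² = 1 < 4 = 2², so this pole is inside the contour.

With P(z) = cos(z) and Q(z) = z^2 - z - 2*I*z - 1 + I, each pole is simple, so Res(f, z₀) = P(z₀)/Q'(z₀) with Q'(z) = 2*z - 1 - 2*I.
  Res(f, 1 + I) = P(1 + I)/Q'(1 + I) = (cos(1 + I))/(1) = cos(1 + I)
  Res(f, I) = P(I)/Q'(I) = (cosh(1))/(-1) = -cosh(1)

Sum of residues inside C: -cosh(1) + cos(1 + I)
∮_C f(z) dz = 2πi · (-cosh(1) + cos(1 + I)) = -2*I*pi*cosh(1) + 2*I*pi*cos(1 + I)

Final answer: -2*I*pi*cosh(1) + 2*I*pi*cos(1 + I)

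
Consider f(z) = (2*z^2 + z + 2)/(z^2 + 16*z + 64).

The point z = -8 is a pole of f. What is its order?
Factor the denominator:
  z^2 + 16*z + 64 = (z + 8)^2

The numerator P(z) = 2*z^2 + z + 2 has P(-8) = 122 ≠ 0, so no factor of (z + 8) cancels.
Near z = -8 we can therefore write f(z) = g(z)/(z + 8)^2 with g analytic at -8 and g(-8) ≠ 0 (g is just the numerator).

Hence z = -8 is a pole of order 2.

Final answer: 2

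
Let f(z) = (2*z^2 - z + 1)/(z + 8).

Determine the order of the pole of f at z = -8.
Factor the denominator:
  z + 8 = (z + 8)

The numerator P(z) = 2*z^2 - z + 1 has P(-8) = 137 ≠ 0, so no factor of (z + 8) cancels.
Near z = -8 we can therefore write f(z) = g(z)/(z + 8) with g analytic at -8 and g(-8) ≠ 0 (g is just the numerator).

Hence z = -8 is a pole of order 1.

Final answer: 1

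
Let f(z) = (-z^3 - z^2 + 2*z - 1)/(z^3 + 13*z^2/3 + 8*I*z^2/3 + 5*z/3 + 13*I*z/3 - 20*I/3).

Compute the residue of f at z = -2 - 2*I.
957/226 - 117*I/226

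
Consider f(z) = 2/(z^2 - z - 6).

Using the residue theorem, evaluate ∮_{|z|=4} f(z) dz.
By the residue theorem, ∮_C f(z) dz = 2πi · (sum of the residues of f at the poles inside |z| = 4).

The denominator factors as (z - 3)*(z + 2), so the singularities of f are simple poles at z = 3, z = -2.
  |3|² = 9 < 16 = 4², so this pole is inside the contour.
  |-2|² = 4 < 16 = 4², so this pole is inside the contour.

With P(z) = 2 and Q(z) = z^2 - z - 6, each pole is simple, so Res(f, z₀) = P(z₀)/Q'(z₀) with Q'(z) = 2*z - 1.
  Res(f, 3) = P(3)/Q'(3) = (2)/(5) = 2/5
  Res(f, -2) = P(-2)/Q'(-2) = (2)/(-5) = -2/5

Sum of residues inside C: 0
∮_C f(z) dz = 2πi · (0) = 0

Final answer: 0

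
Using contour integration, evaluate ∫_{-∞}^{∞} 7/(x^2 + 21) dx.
Let f(z) = 7/(z^2 + 21). The denominator has no real zeros and deg Q - deg P = 2 ≥ 2, so the integral of f over the upper semicircle |z| = R tends to 0 as R → ∞. Closing the contour in the upper half-plane,
  ∫_{-∞}^{∞} f(x) dx = 2πi · Σ Res(f, z_k)  over the poles with Im z_k > 0.

Zeros of the denominator: z^2 + 21 = 0 gives z = ±sqrt(21)*I.
Upper half-plane: z = sqrt(21)*I (simple).

Each pole is a simple zero of Q(z) = z^2 + 21, so Res(f, z₀) = P(z₀)/Q'(z₀) with P(z) = 7, Q'(z) = 2*z:
  Res(f, sqrt(21)*I) = (7)/(2*sqrt(21)*I) = -sqrt(21)*I/6

∫_{-∞}^{∞} f(x) dx = 2πi · (-sqrt(21)*I/6) = sqrt(21)*pi/3

Final answer: sqrt(21)*pi/3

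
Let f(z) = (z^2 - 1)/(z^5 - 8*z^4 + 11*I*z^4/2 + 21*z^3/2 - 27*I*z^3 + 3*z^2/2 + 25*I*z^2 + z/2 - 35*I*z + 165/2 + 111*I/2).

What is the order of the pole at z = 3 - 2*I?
Factor the denominator:
  z^5 - 8*z^4 + 11*I*z^4/2 + 21*z^3/2 - 27*I*z^3 + 3*z^2/2 + 25*I*z^2 + z/2 - 35*I*z + 165/2 + 111*I/2 = (z - 3 + 2*I)^3*(z + 1 + I)*(z - 3*I/2)

The numerator P(z) = z^2 - 1 has P(3 - 2*I) = 4 - 12*I ≠ 0, so no factor of (z - 3 + 2*I) cancels.
Near z = 3 - 2*I we can therefore write f(z) = g(z)/(z - 3 + 2*I)^3 with g analytic at 3 - 2*I and g(3 - 2*I) ≠ 0 (g is the numerator divided by the remaining denominator factors).

Hence z = 3 - 2*I is a pole of order 3.

Final answer: 3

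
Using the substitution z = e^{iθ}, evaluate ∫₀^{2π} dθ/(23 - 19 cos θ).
sqrt(42)*pi/42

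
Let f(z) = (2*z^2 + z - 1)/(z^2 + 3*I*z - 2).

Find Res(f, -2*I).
Write f(z) = P(z)/Q(z) with P(z) = 2*z^2 + z - 1 and Q(z) = z^2 + 3*I*z - 2.
The denominator factors as Q(z) = (z + I)*(z + 2*I), so z = -2*I is a simple zero of Q and P is analytic there; z = -2*I is therefore a simple pole and
  Res(f, z₀) = P(z₀)/Q'(z₀).

Q'(z) = 2*z + 3*I, so Q'(-2*I) = -I.
P(-2*I) = -9 - 2*I.

Res(f, -2*I) = (-9 - 2*I)/(-I) = 2 - 9*I

Final answer: 2 - 9*I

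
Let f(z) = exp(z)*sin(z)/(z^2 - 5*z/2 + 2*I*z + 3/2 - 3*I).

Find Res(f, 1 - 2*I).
Write f(z) = P(z)/Q(z) with P(z) = exp(z)*sin(z) and Q(z) = z^2 - 5*z/2 + 2*I*z + 3/2 - 3*I.
The denominator factors as Q(z) = (z - 3/2)*(z - 1 + 2*I), so z = 1 - 2*I is a simple zero of Q and P is analytic there; z = 1 - 2*I is therefore a simple pole and
  Res(f, z₀) = P(z₀)/Q'(z₀).

Q'(z) = 2*z - 5/2 + 2*I, so Q'(1 - 2*I) = -1/2 - 2*I.
P(1 - 2*I) = exp(1 - 2*I)*sin(1 - 2*I).

Res(f, 1 - 2*I) = (exp(1 - 2*I)*sin(1 - 2*I))/(-1/2 - 2*I) = (-2/17 + 8*I/17)*exp(1 - 2*I)*sin(1 - 2*I)

Final answer: (-2/17 + 8*I/17)*exp(1 - 2*I)*sin(1 - 2*I)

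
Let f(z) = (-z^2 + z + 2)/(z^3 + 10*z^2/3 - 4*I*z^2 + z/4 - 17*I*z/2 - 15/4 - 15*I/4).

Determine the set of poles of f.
The singularities of f are the zeros of the denominator. Factoring,
  z^3 + 10*z^2/3 - 4*I*z^2 + z/4 - 17*I*z/2 - 15/4 - 15*I/4 = (z + 3/2 - 3*I)*(z + 3/2)*(z + 1/3 - I)
so the candidates are z = -3/2 + 3*I, z = -3/2, z = -1/3 + I.

Check the numerator P(z) = -z^2 + z + 2 at each one:
  P(-3/2 + 3*I) = 29/4 + 12*I ≠ 0, so z = -3/2 + 3*I is a (simple) pole.
  P(-3/2) = -7/4 ≠ 0, so z = -3/2 is a (simple) pole.
  P(-1/3 + I) = 23/9 + 5*I/3 ≠ 0, so z = -1/3 + I is a (simple) pole.

Poles of f: {-3/2, -3/2 + 3*I, -1/3 + I}

Final answer: {-3/2, -3/2 + 3*I, -1/3 + I}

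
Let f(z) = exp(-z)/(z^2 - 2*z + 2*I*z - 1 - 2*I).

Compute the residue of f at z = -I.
Write f(z) = P(z)/Q(z) with P(z) = exp(-z) and Q(z) = z^2 - 2*z + 2*I*z - 1 - 2*I.
The denominator factors as Q(z) = (z - 2 + I)*(z + I), so z = -I is a simple zero of Q and P is analytic there; z = -I is therefore a simple pole and
  Res(f, z₀) = P(z₀)/Q'(z₀).

Q'(z) = 2*z - 2 + 2*I, so Q'(-I) = -2.
P(-I) = exp(I).

Res(f, -I) = (exp(I))/(-2) = -exp(I)/2

Final answer: -exp(I)/2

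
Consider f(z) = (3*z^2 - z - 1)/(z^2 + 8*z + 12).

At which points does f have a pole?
The singularities of f are the zeros of the denominator. Factoring,
  z^2 + 8*z + 12 = (z + 2)*(z + 6)
so the candidates are z = -2, z = -6.

Check the numerator P(z) = 3*z^2 - z - 1 at each one:
  P(-2) = 13 ≠ 0, so z = -2 is a (simple) pole.
  P(-6) = 113 ≠ 0, so z = -6 is a (simple) pole.

Poles of f: {-6, -2}

Final answer: {-6, -2}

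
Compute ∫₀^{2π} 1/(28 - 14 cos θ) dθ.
Call the integral J. The integrand is 2π-periodic and we integrate over a full period, so shifting θ does not change the value (θ → θ + π flips the sign of the trig term). Hence
  J = ∫₀^{2π} dθ/(28 + 14 cos θ).
Put z = e^{iθ}: then cos θ = (z + 1/z)/2, dθ = dz/(iz), and z runs once counterclockwise around |z| = 1:
  J = ∮_{|z|=1} 1/(28 + 14*(z + 1/z)/2) · dz/(iz) = (2/i) ∮_{|z|=1} dz/(14*z^2 + 56*z + 14).
The roots of 14*z^2 + 56*z + 14 are z = (-28 ± sqrt(28^2 - 14^2))/14, with sqrt(588) = 14*sqrt(3); their product is 1, so only z₊ = -2 + sqrt(3) lies inside the unit circle (z₋ = -2 - sqrt(3) lies outside).
z₊ is a simple zero of q(z) = 14*z^2 + 56*z + 14, so Res(1/q, z₊) = 1/q'(z₊) with q'(z) = 28*z + 56; and q'(z₊) = 14*(z₊ - z₋) = 28*sqrt(3).
Therefore J = (2/i) · 2πi · 1/(28*sqrt(3)) = 2*pi/(14*sqrt(3)) = sqrt(3)*pi/21

Final answer: sqrt(3)*pi/21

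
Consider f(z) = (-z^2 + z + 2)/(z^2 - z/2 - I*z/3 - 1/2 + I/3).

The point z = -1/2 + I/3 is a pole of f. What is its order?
Factor the denominator:
  z^2 - z/2 - I*z/3 - 1/2 + I/3 = (z + 1/2 - I/3)*(z - 1)

The numerator P(z) = -z^2 + z + 2 has P(-1/2 + I/3) = 49/36 + 2*I/3 ≠ 0, so no factor of (z + 1/2 - I/3) cancels.
Near z = -1/2 + I/3 we can therefore write f(z) = g(z)/(z + 1/2 - I/3) with g analytic at -1/2 + I/3 and g(-1/2 + I/3) ≠ 0 (g is the numerator divided by the remaining denominator factors).

Hence z = -1/2 + I/3 is a pole of order 1.

Final answer: 1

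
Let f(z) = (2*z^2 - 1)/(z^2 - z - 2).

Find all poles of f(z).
The singularities of f are the zeros of the denominator. Factoring,
  z^2 - z - 2 = (z + 1)*(z - 2)
so the candidates are z = -1, z = 2.

Check the numerator P(z) = 2*z^2 - 1 at each one:
  P(-1) = 1 ≠ 0, so z = -1 is a (simple) pole.
  P(2) = 7 ≠ 0, so z = 2 is a (simple) pole.

Poles of f: {-1, 2}

Final answer: {-1, 2}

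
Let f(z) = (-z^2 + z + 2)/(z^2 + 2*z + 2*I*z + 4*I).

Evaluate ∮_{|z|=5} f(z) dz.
By the residue theorem, ∮_C f(z) dz = 2πi · (sum of the residues of f at the poles inside |z| = 5).

The denominator factors as (z + 2*I)*(z + 2), so the singularities of f are simple poles at z = -2*I, z = -2.
  |-2*I|² = 4 < 25 = 5², so this pole is inside the contour.
  |-2|² = 4 < 25 = 5², so this pole is inside the contour.

With P(z) = -z^2 + z + 2 and Q(z) = z^2 + 2*z + 2*I*z + 4*I, each pole is simple, so Res(f, z₀) = P(z₀)/Q'(z₀) with Q'(z) = 2*z + 2 + 2*I.
  Res(f, -2*I) = P(-2*I)/Q'(-2*I) = (6 - 2*I)/(2 - 2*I) = 2 + I
  Res(f, -2) = P(-2)/Q'(-2) = (-4)/(-2 + 2*I) = 1 + I

Sum of residues inside C: 3 + 2*I
∮_C f(z) dz = 2πi · (3 + 2*I) = pi*(-4 + 6*I)

Final answer: pi*(-4 + 6*I)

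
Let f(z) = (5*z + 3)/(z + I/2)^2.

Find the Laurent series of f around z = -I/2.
Put w = z - (-I/2), i.e. z = w - I/2. The denominator is w^2, so it suffices to rewrite the numerator in powers of w.

P(z) = 5*z + 3
P(w - I/2) = 3 - 5*I/2 + 5*w

Dividing each term by w^2:
  f = (3 - 5*I/2)/w^2 + 5/w

Substituting back w = z + I/2:
  f(z) = (3 - 5*I/2)/(z + I/2)^2 + 5/(z + I/2)

The series is finite because the numerator is a polynomial; the negative powers form the principal part, and the coefficient of 1/(z + I/2) gives Res(f, -I/2) = 5.

Final answer: (3 - 5*I/2)/(z + I/2)^2 + 5/(z + I/2)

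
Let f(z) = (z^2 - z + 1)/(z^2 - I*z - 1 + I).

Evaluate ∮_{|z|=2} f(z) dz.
pi*(-2 - 2*I)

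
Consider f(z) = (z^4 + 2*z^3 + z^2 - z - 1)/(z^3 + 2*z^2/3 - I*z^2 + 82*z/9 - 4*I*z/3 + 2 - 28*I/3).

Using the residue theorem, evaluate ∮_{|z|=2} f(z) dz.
pi*(412/999 + 55*I/222)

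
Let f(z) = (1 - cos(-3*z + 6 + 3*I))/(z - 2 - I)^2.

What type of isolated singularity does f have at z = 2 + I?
Let u = z - 2 - I. The argument of cos is -3*z + 6 + 3*I = -3u, so
  f = (1 - cos(-3u))/u^2 = ((-3u)^2/2 - (-3u)^4/24 + ...)/u^2 = 9/2 - (27/8)*u^2 + ...
The Laurent expansion about u = 0 has no negative powers; equivalently lim_{z→2 + I} f(z) = 9/2 exists and is finite.
So the singularity is removable.

Final answer: removable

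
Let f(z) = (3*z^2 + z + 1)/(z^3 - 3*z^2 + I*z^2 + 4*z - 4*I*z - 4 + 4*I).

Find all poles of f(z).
{-2*I, 1 + I, 2}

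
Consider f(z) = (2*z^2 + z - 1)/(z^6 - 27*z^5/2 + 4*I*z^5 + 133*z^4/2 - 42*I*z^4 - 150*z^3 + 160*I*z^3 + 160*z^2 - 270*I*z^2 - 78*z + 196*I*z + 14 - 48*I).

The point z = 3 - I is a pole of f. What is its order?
Factor the denominator:
  z^6 - 27*z^5/2 + 4*I*z^5 + 133*z^4/2 - 42*I*z^4 - 150*z^3 + 160*I*z^3 + 160*z^2 - 270*I*z^2 - 78*z + 196*I*z + 14 - 48*I = (z - 3 + I)^4*(z - 1)*(z - 1/2)

The numerator P(z) = 2*z^2 + z - 1 has P(3 - I) = 18 - 13*I ≠ 0, so no factor of (z - 3 + I) cancels.
Near z = 3 - I we can therefore write f(z) = g(z)/(z - 3 + I)^4 with g analytic at 3 - I and g(3 - I) ≠ 0 (g is the numerator divided by the remaining denominator factors).

Hence z = 3 - I is a pole of order 4.

Final answer: 4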